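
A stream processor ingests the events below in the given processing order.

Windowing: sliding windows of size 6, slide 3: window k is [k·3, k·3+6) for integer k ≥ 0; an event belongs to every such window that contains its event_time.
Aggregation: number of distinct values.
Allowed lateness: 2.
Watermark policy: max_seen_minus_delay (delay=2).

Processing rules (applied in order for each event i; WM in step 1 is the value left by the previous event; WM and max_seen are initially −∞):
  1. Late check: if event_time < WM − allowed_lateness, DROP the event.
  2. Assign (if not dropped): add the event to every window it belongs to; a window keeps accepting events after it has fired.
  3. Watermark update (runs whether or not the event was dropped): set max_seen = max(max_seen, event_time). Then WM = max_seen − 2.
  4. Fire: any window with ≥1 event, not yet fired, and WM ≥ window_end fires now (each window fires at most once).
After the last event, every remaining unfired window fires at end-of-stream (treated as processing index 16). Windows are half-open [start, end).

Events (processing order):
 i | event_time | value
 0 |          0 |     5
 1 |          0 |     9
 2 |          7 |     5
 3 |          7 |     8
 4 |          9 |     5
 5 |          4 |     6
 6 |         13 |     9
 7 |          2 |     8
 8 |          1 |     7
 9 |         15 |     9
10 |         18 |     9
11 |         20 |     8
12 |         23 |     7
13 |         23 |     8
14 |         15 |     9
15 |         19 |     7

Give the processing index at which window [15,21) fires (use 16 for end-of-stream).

i=0 t=0 v=5: → [0,6); WM=-2
i=1 t=0 v=9: → [0,6); WM=-2
i=2 t=7 v=5: → [6,12),[3,9); WM=5
i=3 t=7 v=8: → [6,12),[3,9); WM=5
i=4 t=9 v=5: → [9,15),[6,12); WM=7; [0,6) fires=2
i=5 t=4 v=6: DROP (t<7-2); WM=7
i=6 t=13 v=9: → [12,18),[9,15); WM=11; [3,9) fires=2
i=7 t=2 v=8: DROP (t<11-2); WM=11
i=8 t=1 v=7: DROP (t<11-2); WM=11
i=9 t=15 v=9: → [15,21),[12,18); WM=13; [6,12) fires=2
i=10 t=18 v=9: → [18,24),[15,21); WM=16; [9,15) fires=2
i=11 t=20 v=8: → [18,24),[15,21); WM=18; [12,18) fires=1
i=12 t=23 v=7: → [21,27),[18,24); WM=21; [15,21) fires=2
i=13 t=23 v=8: → [21,27),[18,24); WM=21
i=14 t=15 v=9: DROP (t<21-2); WM=21
i=15 t=19 v=7: → [18,24),[15,21); WM=21

12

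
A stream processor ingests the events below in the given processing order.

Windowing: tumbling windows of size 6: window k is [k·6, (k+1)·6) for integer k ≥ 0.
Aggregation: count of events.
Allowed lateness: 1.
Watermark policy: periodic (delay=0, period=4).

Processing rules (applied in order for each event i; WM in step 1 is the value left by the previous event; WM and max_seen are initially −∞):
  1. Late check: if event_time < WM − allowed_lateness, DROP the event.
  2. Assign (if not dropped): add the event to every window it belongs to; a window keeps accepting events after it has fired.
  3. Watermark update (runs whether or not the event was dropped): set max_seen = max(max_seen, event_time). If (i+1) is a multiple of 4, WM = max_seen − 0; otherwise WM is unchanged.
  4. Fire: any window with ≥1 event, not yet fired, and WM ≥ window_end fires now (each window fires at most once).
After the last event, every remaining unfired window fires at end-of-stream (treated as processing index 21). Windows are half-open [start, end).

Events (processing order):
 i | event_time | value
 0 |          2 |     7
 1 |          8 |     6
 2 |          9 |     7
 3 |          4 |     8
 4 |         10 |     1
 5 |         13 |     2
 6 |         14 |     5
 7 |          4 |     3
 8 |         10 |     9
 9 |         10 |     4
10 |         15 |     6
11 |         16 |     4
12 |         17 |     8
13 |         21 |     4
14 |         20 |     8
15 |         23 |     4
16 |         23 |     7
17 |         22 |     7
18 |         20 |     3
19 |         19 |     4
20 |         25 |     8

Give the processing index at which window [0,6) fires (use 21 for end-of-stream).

i=0 t=2 v=7: → [0,6); WM=−∞
i=1 t=8 v=6: → [6,12); WM=−∞
i=2 t=9 v=7: → [6,12); WM=−∞
i=3 t=4 v=8: → [0,6); WM=9; [0,6) fires=2
i=4 t=10 v=1: → [6,12); WM=9
i=5 t=13 v=2: → [12,18); WM=9
i=6 t=14 v=5: → [12,18); WM=9
i=7 t=4 v=3: DROP (t<9-1); WM=14; [6,12) fires=3
i=8 t=10 v=9: DROP (t<14-1); WM=14
i=9 t=10 v=4: DROP (t<14-1); WM=14
i=10 t=15 v=6: → [12,18); WM=14
i=11 t=16 v=4: → [12,18); WM=16
i=12 t=17 v=8: → [12,18); WM=16
i=13 t=21 v=4: → [18,24); WM=16
i=14 t=20 v=8: → [18,24); WM=16
i=15 t=23 v=4: → [18,24); WM=23; [12,18) fires=5
i=16 t=23 v=7: → [18,24); WM=23
i=17 t=22 v=7: → [18,24); WM=23
i=18 t=20 v=3: DROP (t<23-1); WM=23
i=19 t=19 v=4: DROP (t<23-1); WM=23
i=20 t=25 v=8: → [24,30); WM=23

3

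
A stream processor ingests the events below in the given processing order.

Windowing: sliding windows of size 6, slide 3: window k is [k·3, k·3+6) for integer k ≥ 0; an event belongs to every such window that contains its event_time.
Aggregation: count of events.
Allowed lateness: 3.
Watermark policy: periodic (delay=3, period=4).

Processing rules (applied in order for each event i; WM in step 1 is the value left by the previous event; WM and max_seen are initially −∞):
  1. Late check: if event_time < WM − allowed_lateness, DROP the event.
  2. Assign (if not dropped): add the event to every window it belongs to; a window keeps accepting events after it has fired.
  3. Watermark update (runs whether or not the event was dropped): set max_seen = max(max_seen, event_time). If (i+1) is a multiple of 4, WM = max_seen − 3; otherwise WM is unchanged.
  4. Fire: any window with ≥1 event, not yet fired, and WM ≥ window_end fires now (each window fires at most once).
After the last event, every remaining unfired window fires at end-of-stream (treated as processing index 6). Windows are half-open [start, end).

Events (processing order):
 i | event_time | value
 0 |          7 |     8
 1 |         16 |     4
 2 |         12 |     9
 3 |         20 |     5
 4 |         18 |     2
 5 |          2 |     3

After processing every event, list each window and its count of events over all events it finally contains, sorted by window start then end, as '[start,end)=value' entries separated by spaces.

i=0 t=7 v=8: → [6,12),[3,9); WM=−∞
i=1 t=16 v=4: → [15,21),[12,18); WM=−∞
i=2 t=12 v=9: → [12,18),[9,15); WM=−∞
i=3 t=20 v=5: → [18,24),[15,21); WM=17; [3,9) fires=1 [6,12) fires=1 [9,15) fires=1
i=4 t=18 v=2: → [18,24),[15,21); WM=17
i=5 t=2 v=3: DROP (t<17-3); WM=17

[3,9)=1 [6,12)=1 [9,15)=1 [12,18)=2 [15,21)=3 [18,24)=2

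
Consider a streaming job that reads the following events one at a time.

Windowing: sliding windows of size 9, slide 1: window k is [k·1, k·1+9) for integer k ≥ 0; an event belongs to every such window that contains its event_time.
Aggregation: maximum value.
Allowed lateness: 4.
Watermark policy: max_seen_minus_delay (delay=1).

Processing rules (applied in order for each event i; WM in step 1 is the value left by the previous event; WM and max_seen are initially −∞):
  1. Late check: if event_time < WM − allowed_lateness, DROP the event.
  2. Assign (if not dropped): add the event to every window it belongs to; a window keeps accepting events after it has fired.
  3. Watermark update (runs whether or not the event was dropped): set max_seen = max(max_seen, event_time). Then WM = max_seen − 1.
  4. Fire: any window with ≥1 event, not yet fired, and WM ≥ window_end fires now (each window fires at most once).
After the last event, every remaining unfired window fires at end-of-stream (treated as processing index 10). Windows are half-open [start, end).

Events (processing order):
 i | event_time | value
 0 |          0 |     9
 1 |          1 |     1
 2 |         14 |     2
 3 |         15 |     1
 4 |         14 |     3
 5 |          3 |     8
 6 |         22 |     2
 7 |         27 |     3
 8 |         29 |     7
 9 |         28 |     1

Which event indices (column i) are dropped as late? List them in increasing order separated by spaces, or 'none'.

i=0 t=0 v=9: → [0,9); WM=-1
i=1 t=1 v=1: → [1,10),[0,9); WM=0
i=2 t=14 v=2: → [14,23),[13,22),[12,21),[11,20),[10,19),[9,18),[8,17),[7,16),[6,15); WM=13; [0,9) fires=9 [1,10) fires=1
i=3 t=15 v=1: → [15,24),[14,23),[13,22),[12,21),[11,20),[10,19),[9,18),[8,17),[7,16); WM=14
i=4 t=14 v=3: → [14,23),[13,22),[12,21),[11,20),[10,19),[9,18),[8,17),[7,16),[6,15); WM=14
i=5 t=3 v=8: DROP (t<14-4); WM=14
i=6 t=22 v=2: → [22,31),[21,30),[20,29),[19,28),[18,27),[17,26),[16,25),[15,24),[14,23); WM=21; [6,15) fires=3 [7,16) fires=3 [8,17) fires=3 [9,18) fires=3 [10,19) fires=3 [11,20) fires=3 [12,21) fires=3
i=7 t=27 v=3: → [27,36),[26,35),[25,34),[24,33),[23,32),[22,31),[21,30),[20,29),[19,28); WM=26; [13,22) fires=3 [14,23) fires=3 [15,24) fires=2 [16,25) fires=2 [17,26) fires=2
i=8 t=29 v=7: → [29,38),[28,37),[27,36),[26,35),[25,34),[24,33),[23,32),[22,31),[21,30); WM=28; [18,27) fires=2 [19,28) fires=3
i=9 t=28 v=1: → [28,37),[27,36),[26,35),[25,34),[24,33),[23,32),[22,31),[21,30),[20,29); WM=28

5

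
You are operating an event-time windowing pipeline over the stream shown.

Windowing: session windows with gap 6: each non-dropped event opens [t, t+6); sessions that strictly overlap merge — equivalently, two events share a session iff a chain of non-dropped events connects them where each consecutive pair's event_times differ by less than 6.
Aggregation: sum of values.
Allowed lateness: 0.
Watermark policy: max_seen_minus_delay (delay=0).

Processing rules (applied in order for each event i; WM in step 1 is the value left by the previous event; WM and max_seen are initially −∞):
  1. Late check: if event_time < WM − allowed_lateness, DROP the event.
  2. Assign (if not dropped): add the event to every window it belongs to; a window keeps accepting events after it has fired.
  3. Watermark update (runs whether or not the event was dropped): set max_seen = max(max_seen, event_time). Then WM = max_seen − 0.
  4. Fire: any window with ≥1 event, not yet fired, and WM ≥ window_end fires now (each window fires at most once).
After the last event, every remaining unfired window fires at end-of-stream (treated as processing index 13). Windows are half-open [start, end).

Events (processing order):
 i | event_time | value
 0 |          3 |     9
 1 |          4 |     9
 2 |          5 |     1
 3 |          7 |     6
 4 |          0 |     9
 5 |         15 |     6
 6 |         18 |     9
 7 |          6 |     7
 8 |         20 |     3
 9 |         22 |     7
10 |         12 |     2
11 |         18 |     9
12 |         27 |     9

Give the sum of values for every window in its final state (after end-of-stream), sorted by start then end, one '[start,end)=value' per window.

[3,13)=25 [15,33)=34

i=0 t=3 v=9: → [3,9); WM=3
i=1 t=4 v=9: → [3,10); WM=4
i=2 t=5 v=1: → [3,11); WM=5
i=3 t=7 v=6: → [3,13); WM=7
i=4 t=0 v=9: DROP (t<7-0); WM=7
i=5 t=15 v=6: → [15,21); WM=15
i=6 t=18 v=9: → [15,24); WM=18
i=7 t=6 v=7: DROP (t<18-0); WM=18
i=8 t=20 v=3: → [15,26); WM=20
i=9 t=22 v=7: → [15,28); WM=22
i=10 t=12 v=2: DROP (t<22-0); WM=22
i=11 t=18 v=9: DROP (t<22-0); WM=22
i=12 t=27 v=9: → [15,33); WM=27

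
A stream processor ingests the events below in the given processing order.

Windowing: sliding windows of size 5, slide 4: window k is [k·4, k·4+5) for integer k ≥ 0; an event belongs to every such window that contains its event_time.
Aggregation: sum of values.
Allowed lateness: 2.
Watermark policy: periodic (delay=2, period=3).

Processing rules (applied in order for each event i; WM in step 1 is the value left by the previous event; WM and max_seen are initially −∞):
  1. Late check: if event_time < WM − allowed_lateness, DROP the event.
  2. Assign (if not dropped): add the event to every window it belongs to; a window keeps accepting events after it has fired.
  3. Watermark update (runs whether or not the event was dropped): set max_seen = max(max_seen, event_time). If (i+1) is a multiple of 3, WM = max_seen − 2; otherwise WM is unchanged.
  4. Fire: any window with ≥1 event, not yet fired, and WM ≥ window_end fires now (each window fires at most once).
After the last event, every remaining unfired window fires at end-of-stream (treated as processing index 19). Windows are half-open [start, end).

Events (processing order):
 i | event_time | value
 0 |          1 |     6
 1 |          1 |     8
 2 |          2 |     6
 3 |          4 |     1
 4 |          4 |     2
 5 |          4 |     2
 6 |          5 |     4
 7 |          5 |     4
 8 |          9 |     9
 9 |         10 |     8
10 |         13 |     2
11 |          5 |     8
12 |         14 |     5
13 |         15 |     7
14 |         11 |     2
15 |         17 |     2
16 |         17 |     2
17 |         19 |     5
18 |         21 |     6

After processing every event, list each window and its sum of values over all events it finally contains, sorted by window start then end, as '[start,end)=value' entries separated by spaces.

i=0 t=1 v=6: → [0,5); WM=−∞
i=1 t=1 v=8: → [0,5); WM=−∞
i=2 t=2 v=6: → [0,5); WM=0
i=3 t=4 v=1: → [4,9),[0,5); WM=0
i=4 t=4 v=2: → [4,9),[0,5); WM=0
i=5 t=4 v=2: → [4,9),[0,5); WM=2
i=6 t=5 v=4: → [4,9); WM=2
i=7 t=5 v=4: → [4,9); WM=2
i=8 t=9 v=9: → [8,13); WM=7; [0,5) fires=25
i=9 t=10 v=8: → [8,13); WM=7
i=10 t=13 v=2: → [12,17); WM=7
i=11 t=5 v=8: → [4,9); WM=11; [4,9) fires=21
i=12 t=14 v=5: → [12,17); WM=11
i=13 t=15 v=7: → [12,17); WM=11
i=14 t=11 v=2: → [8,13); WM=13; [8,13) fires=19
i=15 t=17 v=2: → [16,21); WM=13
i=16 t=17 v=2: → [16,21); WM=13
i=17 t=19 v=5: → [16,21); WM=17; [12,17) fires=14
i=18 t=21 v=6: → [20,25); WM=17

[0,5)=25 [4,9)=21 [8,13)=19 [12,17)=14 [16,21)=9 [20,25)=6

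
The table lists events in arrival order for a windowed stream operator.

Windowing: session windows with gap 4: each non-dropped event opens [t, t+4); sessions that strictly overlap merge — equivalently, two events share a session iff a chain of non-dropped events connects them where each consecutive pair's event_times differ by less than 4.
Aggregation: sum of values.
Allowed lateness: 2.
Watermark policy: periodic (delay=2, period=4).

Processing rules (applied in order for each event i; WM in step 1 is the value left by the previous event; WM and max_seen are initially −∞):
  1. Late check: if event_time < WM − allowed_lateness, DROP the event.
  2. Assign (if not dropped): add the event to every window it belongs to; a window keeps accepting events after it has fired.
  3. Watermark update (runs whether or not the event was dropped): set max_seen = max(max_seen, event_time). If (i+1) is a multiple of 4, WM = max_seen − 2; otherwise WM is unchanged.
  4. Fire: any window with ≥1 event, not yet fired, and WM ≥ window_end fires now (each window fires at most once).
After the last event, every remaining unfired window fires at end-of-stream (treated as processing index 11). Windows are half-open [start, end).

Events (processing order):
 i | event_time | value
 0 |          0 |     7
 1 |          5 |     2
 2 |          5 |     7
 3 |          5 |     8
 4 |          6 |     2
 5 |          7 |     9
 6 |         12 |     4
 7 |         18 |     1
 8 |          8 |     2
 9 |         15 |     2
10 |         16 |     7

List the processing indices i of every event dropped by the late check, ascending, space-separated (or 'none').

8

i=0 t=0 v=7: → [0,4); WM=−∞
i=1 t=5 v=2: → [5,9); WM=−∞
i=2 t=5 v=7: → [5,9); WM=−∞
i=3 t=5 v=8: → [5,9); WM=3
i=4 t=6 v=2: → [5,10); WM=3
i=5 t=7 v=9: → [5,11); WM=3
i=6 t=12 v=4: → [12,16); WM=3
i=7 t=18 v=1: → [18,22); WM=16
i=8 t=8 v=2: DROP (t<16-2); WM=16
i=9 t=15 v=2: → [12,22); WM=16
i=10 t=16 v=7: → [12,22); WM=16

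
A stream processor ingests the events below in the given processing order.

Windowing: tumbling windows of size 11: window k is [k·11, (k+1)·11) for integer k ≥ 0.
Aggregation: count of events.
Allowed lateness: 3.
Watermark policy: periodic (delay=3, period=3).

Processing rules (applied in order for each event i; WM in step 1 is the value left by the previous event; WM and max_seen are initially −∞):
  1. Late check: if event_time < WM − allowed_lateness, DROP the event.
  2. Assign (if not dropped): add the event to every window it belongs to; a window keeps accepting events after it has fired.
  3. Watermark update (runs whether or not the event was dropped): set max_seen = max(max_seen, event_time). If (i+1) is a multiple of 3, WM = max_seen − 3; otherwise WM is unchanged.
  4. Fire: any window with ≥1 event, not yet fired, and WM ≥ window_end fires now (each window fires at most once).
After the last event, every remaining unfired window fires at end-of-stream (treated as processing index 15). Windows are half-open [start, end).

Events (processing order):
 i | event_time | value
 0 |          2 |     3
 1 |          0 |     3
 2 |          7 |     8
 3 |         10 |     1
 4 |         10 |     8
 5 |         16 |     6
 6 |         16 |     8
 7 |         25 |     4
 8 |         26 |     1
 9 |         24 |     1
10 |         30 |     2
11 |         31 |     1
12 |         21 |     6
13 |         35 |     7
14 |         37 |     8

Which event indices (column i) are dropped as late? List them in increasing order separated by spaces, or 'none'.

12

i=0 t=2 v=3: → [0,11); WM=−∞
i=1 t=0 v=3: → [0,11); WM=−∞
i=2 t=7 v=8: → [0,11); WM=4
i=3 t=10 v=1: → [0,11); WM=4
i=4 t=10 v=8: → [0,11); WM=4
i=5 t=16 v=6: → [11,22); WM=13; [0,11) fires=5
i=6 t=16 v=8: → [11,22); WM=13
i=7 t=25 v=4: → [22,33); WM=13
i=8 t=26 v=1: → [22,33); WM=23; [11,22) fires=2
i=9 t=24 v=1: → [22,33); WM=23
i=10 t=30 v=2: → [22,33); WM=23
i=11 t=31 v=1: → [22,33); WM=28
i=12 t=21 v=6: DROP (t<28-3); WM=28
i=13 t=35 v=7: → [33,44); WM=28
i=14 t=37 v=8: → [33,44); WM=34; [22,33) fires=5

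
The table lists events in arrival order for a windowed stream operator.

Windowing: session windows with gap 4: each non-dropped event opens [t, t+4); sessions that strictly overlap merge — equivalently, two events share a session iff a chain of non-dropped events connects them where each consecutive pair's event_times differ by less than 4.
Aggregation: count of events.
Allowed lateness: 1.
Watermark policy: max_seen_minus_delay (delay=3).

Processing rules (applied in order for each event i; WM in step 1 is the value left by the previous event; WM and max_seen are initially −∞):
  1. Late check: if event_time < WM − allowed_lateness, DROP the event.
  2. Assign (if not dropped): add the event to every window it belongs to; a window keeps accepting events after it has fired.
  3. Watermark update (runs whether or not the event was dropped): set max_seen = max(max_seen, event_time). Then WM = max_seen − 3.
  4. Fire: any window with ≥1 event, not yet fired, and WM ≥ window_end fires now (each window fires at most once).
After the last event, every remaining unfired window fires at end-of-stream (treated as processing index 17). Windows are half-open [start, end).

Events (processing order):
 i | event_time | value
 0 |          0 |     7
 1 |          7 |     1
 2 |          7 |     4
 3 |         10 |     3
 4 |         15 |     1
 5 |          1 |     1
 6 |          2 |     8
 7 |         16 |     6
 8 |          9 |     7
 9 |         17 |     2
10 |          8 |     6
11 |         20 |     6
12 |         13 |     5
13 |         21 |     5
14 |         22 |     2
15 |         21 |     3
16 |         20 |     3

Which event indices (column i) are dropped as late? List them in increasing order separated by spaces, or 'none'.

5 6 8 10 12

i=0 t=0 v=7: → [0,4); WM=-3
i=1 t=7 v=1: → [7,11); WM=4
i=2 t=7 v=4: → [7,11); WM=4
i=3 t=10 v=3: → [7,14); WM=7
i=4 t=15 v=1: → [15,19); WM=12
i=5 t=1 v=1: DROP (t<12-1); WM=12
i=6 t=2 v=8: DROP (t<12-1); WM=12
i=7 t=16 v=6: → [15,20); WM=13
i=8 t=9 v=7: DROP (t<13-1); WM=13
i=9 t=17 v=2: → [15,21); WM=14
i=10 t=8 v=6: DROP (t<14-1); WM=14
i=11 t=20 v=6: → [15,24); WM=17
i=12 t=13 v=5: DROP (t<17-1); WM=17
i=13 t=21 v=5: → [15,25); WM=18
i=14 t=22 v=2: → [15,26); WM=19
i=15 t=21 v=3: → [15,26); WM=19
i=16 t=20 v=3: → [15,26); WM=19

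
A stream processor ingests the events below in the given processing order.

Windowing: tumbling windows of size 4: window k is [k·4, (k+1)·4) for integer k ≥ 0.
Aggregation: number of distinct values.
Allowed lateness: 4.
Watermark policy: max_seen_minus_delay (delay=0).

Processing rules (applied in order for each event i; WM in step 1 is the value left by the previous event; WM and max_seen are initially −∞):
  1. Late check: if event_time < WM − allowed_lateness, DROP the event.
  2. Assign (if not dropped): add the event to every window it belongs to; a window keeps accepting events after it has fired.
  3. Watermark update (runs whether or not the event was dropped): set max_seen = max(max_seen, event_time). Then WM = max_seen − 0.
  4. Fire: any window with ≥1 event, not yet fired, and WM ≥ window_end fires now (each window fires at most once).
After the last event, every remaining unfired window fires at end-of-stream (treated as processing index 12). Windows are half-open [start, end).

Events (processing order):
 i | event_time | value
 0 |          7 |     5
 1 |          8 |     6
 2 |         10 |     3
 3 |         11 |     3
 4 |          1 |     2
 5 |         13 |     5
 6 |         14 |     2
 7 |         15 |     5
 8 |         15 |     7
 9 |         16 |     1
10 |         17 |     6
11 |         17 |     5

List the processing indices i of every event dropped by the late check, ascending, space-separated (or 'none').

i=0 t=7 v=5: → [4,8); WM=7
i=1 t=8 v=6: → [8,12); WM=8; [4,8) fires=1
i=2 t=10 v=3: → [8,12); WM=10
i=3 t=11 v=3: → [8,12); WM=11
i=4 t=1 v=2: DROP (t<11-4); WM=11
i=5 t=13 v=5: → [12,16); WM=13; [8,12) fires=2
i=6 t=14 v=2: → [12,16); WM=14
i=7 t=15 v=5: → [12,16); WM=15
i=8 t=15 v=7: → [12,16); WM=15
i=9 t=16 v=1: → [16,20); WM=16; [12,16) fires=3
i=10 t=17 v=6: → [16,20); WM=17
i=11 t=17 v=5: → [16,20); WM=17

4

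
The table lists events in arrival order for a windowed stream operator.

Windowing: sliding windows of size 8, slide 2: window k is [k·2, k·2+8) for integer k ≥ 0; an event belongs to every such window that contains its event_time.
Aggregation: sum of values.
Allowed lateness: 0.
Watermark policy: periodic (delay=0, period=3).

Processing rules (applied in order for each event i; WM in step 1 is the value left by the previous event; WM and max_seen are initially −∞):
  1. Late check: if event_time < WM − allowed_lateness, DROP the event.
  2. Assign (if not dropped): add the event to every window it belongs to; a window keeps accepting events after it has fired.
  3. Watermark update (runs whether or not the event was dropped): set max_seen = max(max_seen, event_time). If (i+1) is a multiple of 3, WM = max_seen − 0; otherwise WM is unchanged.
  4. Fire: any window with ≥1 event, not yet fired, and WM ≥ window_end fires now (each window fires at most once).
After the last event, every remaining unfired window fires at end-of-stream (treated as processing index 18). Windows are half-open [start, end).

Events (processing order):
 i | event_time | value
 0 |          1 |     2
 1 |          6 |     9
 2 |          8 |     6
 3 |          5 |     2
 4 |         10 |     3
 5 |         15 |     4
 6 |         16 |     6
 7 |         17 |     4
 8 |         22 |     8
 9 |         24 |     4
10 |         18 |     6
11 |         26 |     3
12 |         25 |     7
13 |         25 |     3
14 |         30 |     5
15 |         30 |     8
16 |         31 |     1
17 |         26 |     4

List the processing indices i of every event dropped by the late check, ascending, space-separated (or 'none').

3 10 12 13 17

i=0 t=1 v=2: → [0,8); WM=−∞
i=1 t=6 v=9: → [6,14),[4,12),[2,10),[0,8); WM=−∞
i=2 t=8 v=6: → [8,16),[6,14),[4,12),[2,10); WM=8; [0,8) fires=11
i=3 t=5 v=2: DROP (t<8-0); WM=8
i=4 t=10 v=3: → [10,18),[8,16),[6,14),[4,12); WM=8
i=5 t=15 v=4: → [14,22),[12,20),[10,18),[8,16); WM=15; [2,10) fires=15 [4,12) fires=18 [6,14) fires=18
i=6 t=16 v=6: → [16,24),[14,22),[12,20),[10,18); WM=15
i=7 t=17 v=4: → [16,24),[14,22),[12,20),[10,18); WM=15
i=8 t=22 v=8: → [22,30),[20,28),[18,26),[16,24); WM=22; [8,16) fires=13 [10,18) fires=17 [12,20) fires=14 [14,22) fires=14
i=9 t=24 v=4: → [24,32),[22,30),[20,28),[18,26); WM=22
i=10 t=18 v=6: DROP (t<22-0); WM=22
i=11 t=26 v=3: → [26,34),[24,32),[22,30),[20,28); WM=26; [16,24) fires=18 [18,26) fires=12
i=12 t=25 v=7: DROP (t<26-0); WM=26
i=13 t=25 v=3: DROP (t<26-0); WM=26
i=14 t=30 v=5: → [30,38),[28,36),[26,34),[24,32); WM=30; [20,28) fires=15 [22,30) fires=15
i=15 t=30 v=8: → [30,38),[28,36),[26,34),[24,32); WM=30
i=16 t=31 v=1: → [30,38),[28,36),[26,34),[24,32); WM=30
i=17 t=26 v=4: DROP (t<30-0); WM=31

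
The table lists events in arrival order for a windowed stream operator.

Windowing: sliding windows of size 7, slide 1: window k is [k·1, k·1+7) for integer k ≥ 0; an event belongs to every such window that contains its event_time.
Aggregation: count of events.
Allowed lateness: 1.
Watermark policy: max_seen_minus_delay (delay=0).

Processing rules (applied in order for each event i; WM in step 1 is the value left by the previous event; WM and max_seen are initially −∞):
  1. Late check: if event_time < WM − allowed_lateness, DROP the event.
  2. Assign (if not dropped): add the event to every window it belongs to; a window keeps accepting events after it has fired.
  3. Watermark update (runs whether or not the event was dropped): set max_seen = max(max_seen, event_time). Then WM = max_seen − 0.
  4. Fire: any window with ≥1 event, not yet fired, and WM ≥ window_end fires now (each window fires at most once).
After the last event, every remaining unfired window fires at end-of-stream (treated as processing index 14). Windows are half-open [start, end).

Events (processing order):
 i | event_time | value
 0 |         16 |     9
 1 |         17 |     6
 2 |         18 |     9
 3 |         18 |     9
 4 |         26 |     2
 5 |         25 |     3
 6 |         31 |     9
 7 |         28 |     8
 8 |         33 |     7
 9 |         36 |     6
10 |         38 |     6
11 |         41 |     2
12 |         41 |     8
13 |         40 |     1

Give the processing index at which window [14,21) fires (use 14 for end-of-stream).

4

i=0 t=16 v=9: → [16,23),[15,22),[14,21),[13,20),[12,19),[11,18),[10,17); WM=16
i=1 t=17 v=6: → [17,24),[16,23),[15,22),[14,21),[13,20),[12,19),[11,18); WM=17; [10,17) fires=1
i=2 t=18 v=9: → [18,25),[17,24),[16,23),[15,22),[14,21),[13,20),[12,19); WM=18; [11,18) fires=2
i=3 t=18 v=9: → [18,25),[17,24),[16,23),[15,22),[14,21),[13,20),[12,19); WM=18
i=4 t=26 v=2: → [26,33),[25,32),[24,31),[23,30),[22,29),[21,28),[20,27); WM=26; [12,19) fires=4 [13,20) fires=4 [14,21) fires=4 [15,22) fires=4 [16,23) fires=4 [17,24) fires=3 [18,25) fires=2
i=5 t=25 v=3: → [25,32),[24,31),[23,30),[22,29),[21,28),[20,27),[19,26); WM=26; [19,26) fires=1
i=6 t=31 v=9: → [31,38),[30,37),[29,36),[28,35),[27,34),[26,33),[25,32); WM=31; [20,27) fires=2 [21,28) fires=2 [22,29) fires=2 [23,30) fires=2 [24,31) fires=2
i=7 t=28 v=8: DROP (t<31-1); WM=31
i=8 t=33 v=7: → [33,40),[32,39),[31,38),[30,37),[29,36),[28,35),[27,34); WM=33; [25,32) fires=3 [26,33) fires=2
i=9 t=36 v=6: → [36,43),[35,42),[34,41),[33,40),[32,39),[31,38),[30,37); WM=36; [27,34) fires=2 [28,35) fires=2 [29,36) fires=2
i=10 t=38 v=6: → [38,45),[37,44),[36,43),[35,42),[34,41),[33,40),[32,39); WM=38; [30,37) fires=3 [31,38) fires=3
i=11 t=41 v=2: → [41,48),[40,47),[39,46),[38,45),[37,44),[36,43),[35,42); WM=41; [32,39) fires=3 [33,40) fires=3 [34,41) fires=2
i=12 t=41 v=8: → [41,48),[40,47),[39,46),[38,45),[37,44),[36,43),[35,42); WM=41
i=13 t=40 v=1: → [40,47),[39,46),[38,45),[37,44),[36,43),[35,42),[34,41); WM=41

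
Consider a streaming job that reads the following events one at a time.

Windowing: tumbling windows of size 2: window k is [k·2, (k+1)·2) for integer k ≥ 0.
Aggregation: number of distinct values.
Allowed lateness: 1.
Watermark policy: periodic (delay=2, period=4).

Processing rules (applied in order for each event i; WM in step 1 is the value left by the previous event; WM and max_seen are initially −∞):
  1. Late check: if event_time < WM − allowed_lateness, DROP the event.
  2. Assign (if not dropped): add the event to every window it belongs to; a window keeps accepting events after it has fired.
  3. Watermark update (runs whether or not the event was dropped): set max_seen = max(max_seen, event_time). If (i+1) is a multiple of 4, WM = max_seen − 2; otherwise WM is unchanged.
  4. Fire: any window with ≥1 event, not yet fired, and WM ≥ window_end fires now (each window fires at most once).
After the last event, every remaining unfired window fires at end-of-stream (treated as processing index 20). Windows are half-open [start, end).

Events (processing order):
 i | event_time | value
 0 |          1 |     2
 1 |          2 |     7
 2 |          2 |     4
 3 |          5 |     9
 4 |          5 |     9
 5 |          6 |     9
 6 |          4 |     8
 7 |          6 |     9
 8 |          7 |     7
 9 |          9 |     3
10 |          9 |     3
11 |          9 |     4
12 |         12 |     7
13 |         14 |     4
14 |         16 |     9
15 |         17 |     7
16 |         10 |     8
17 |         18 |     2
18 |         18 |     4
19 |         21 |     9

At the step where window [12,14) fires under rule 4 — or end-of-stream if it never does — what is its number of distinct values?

1

i=0 t=1 v=2: → [0,2); WM=−∞
i=1 t=2 v=7: → [2,4); WM=−∞
i=2 t=2 v=4: → [2,4); WM=−∞
i=3 t=5 v=9: → [4,6); WM=3; [0,2) fires=1
i=4 t=5 v=9: → [4,6); WM=3
i=5 t=6 v=9: → [6,8); WM=3
i=6 t=4 v=8: → [4,6); WM=3
i=7 t=6 v=9: → [6,8); WM=4; [2,4) fires=2
i=8 t=7 v=7: → [6,8); WM=4
i=9 t=9 v=3: → [8,10); WM=4
i=10 t=9 v=3: → [8,10); WM=4
i=11 t=9 v=4: → [8,10); WM=7; [4,6) fires=2
i=12 t=12 v=7: → [12,14); WM=7
i=13 t=14 v=4: → [14,16); WM=7
i=14 t=16 v=9: → [16,18); WM=7
i=15 t=17 v=7: → [16,18); WM=15; [6,8) fires=2 [8,10) fires=2 [12,14) fires=1
i=16 t=10 v=8: DROP (t<15-1); WM=15
i=17 t=18 v=2: → [18,20); WM=15
i=18 t=18 v=4: → [18,20); WM=15
i=19 t=21 v=9: → [20,22); WM=19; [14,16) fires=1 [16,18) fires=2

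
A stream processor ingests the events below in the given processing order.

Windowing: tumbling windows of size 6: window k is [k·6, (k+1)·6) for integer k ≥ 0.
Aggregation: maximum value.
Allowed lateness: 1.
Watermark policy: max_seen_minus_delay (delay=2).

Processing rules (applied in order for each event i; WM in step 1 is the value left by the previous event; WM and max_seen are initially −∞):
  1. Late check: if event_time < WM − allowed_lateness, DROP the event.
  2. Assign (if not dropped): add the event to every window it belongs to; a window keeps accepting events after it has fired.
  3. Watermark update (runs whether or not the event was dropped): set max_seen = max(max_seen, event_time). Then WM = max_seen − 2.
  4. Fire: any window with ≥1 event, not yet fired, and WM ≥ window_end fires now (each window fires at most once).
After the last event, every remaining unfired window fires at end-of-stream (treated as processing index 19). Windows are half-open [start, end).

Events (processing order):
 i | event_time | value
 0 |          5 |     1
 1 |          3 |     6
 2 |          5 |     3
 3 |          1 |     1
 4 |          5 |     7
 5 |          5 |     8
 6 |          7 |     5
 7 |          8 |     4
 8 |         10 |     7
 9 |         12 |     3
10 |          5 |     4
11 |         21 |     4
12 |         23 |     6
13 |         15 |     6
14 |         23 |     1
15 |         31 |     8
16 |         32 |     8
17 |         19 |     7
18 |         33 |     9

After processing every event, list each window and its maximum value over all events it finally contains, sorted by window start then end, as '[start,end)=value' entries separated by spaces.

i=0 t=5 v=1: → [0,6); WM=3
i=1 t=3 v=6: → [0,6); WM=3
i=2 t=5 v=3: → [0,6); WM=3
i=3 t=1 v=1: DROP (t<3-1); WM=3
i=4 t=5 v=7: → [0,6); WM=3
i=5 t=5 v=8: → [0,6); WM=3
i=6 t=7 v=5: → [6,12); WM=5
i=7 t=8 v=4: → [6,12); WM=6; [0,6) fires=8
i=8 t=10 v=7: → [6,12); WM=8
i=9 t=12 v=3: → [12,18); WM=10
i=10 t=5 v=4: DROP (t<10-1); WM=10
i=11 t=21 v=4: → [18,24); WM=19; [6,12) fires=7 [12,18) fires=3
i=12 t=23 v=6: → [18,24); WM=21
i=13 t=15 v=6: DROP (t<21-1); WM=21
i=14 t=23 v=1: → [18,24); WM=21
i=15 t=31 v=8: → [30,36); WM=29; [18,24) fires=6
i=16 t=32 v=8: → [30,36); WM=30
i=17 t=19 v=7: DROP (t<30-1); WM=30
i=18 t=33 v=9: → [30,36); WM=31

[0,6)=8 [6,12)=7 [12,18)=3 [18,24)=6 [30,36)=9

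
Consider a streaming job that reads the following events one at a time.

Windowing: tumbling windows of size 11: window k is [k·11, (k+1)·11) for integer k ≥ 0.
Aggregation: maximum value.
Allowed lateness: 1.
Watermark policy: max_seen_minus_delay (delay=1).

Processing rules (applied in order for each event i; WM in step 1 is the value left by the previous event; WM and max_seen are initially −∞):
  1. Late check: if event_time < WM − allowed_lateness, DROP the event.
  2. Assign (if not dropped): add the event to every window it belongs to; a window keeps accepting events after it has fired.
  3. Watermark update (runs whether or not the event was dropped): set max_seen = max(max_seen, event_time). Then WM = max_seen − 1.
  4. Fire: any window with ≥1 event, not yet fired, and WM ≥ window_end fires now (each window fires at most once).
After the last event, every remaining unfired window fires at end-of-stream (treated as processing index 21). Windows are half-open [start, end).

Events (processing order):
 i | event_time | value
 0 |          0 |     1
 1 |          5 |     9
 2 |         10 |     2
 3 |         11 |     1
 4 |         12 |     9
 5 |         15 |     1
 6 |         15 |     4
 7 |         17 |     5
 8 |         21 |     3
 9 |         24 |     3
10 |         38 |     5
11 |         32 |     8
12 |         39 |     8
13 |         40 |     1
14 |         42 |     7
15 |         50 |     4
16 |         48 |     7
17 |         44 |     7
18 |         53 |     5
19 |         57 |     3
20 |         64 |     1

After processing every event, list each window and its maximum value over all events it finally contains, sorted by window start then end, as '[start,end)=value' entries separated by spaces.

[0,11)=9 [11,22)=9 [22,33)=3 [33,44)=8 [44,55)=7 [55,66)=3

i=0 t=0 v=1: → [0,11); WM=-1
i=1 t=5 v=9: → [0,11); WM=4
i=2 t=10 v=2: → [0,11); WM=9
i=3 t=11 v=1: → [11,22); WM=10
i=4 t=12 v=9: → [11,22); WM=11; [0,11) fires=9
i=5 t=15 v=1: → [11,22); WM=14
i=6 t=15 v=4: → [11,22); WM=14
i=7 t=17 v=5: → [11,22); WM=16
i=8 t=21 v=3: → [11,22); WM=20
i=9 t=24 v=3: → [22,33); WM=23; [11,22) fires=9
i=10 t=38 v=5: → [33,44); WM=37; [22,33) fires=3
i=11 t=32 v=8: DROP (t<37-1); WM=37
i=12 t=39 v=8: → [33,44); WM=38
i=13 t=40 v=1: → [33,44); WM=39
i=14 t=42 v=7: → [33,44); WM=41
i=15 t=50 v=4: → [44,55); WM=49; [33,44) fires=8
i=16 t=48 v=7: → [44,55); WM=49
i=17 t=44 v=7: DROP (t<49-1); WM=49
i=18 t=53 v=5: → [44,55); WM=52
i=19 t=57 v=3: → [55,66); WM=56; [44,55) fires=7
i=20 t=64 v=1: → [55,66); WM=63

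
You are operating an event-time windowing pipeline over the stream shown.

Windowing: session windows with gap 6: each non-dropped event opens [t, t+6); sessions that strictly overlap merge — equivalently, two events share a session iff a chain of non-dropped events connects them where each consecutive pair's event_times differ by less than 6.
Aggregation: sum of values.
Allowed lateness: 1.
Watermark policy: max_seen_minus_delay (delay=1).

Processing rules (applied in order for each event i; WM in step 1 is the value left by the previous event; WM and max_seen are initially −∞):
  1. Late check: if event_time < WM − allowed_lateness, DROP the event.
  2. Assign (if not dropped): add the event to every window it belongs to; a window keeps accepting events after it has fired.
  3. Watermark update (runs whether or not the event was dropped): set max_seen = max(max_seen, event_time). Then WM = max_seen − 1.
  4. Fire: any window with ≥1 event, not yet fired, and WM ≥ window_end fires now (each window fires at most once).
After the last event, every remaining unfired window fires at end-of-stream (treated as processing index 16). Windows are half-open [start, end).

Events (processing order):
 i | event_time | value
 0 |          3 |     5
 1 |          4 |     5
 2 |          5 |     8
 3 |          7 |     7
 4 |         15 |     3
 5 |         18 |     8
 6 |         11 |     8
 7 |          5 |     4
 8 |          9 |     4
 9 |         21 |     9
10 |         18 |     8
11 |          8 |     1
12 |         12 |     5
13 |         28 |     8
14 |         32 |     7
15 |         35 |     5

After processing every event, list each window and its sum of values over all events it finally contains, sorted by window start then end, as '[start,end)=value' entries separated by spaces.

[3,13)=25 [15,27)=20 [28,41)=20

i=0 t=3 v=5: → [3,9); WM=2
i=1 t=4 v=5: → [3,10); WM=3
i=2 t=5 v=8: → [3,11); WM=4
i=3 t=7 v=7: → [3,13); WM=6
i=4 t=15 v=3: → [15,21); WM=14
i=5 t=18 v=8: → [15,24); WM=17
i=6 t=11 v=8: DROP (t<17-1); WM=17
i=7 t=5 v=4: DROP (t<17-1); WM=17
i=8 t=9 v=4: DROP (t<17-1); WM=17
i=9 t=21 v=9: → [15,27); WM=20
i=10 t=18 v=8: DROP (t<20-1); WM=20
i=11 t=8 v=1: DROP (t<20-1); WM=20
i=12 t=12 v=5: DROP (t<20-1); WM=20
i=13 t=28 v=8: → [28,34); WM=27
i=14 t=32 v=7: → [28,38); WM=31
i=15 t=35 v=5: → [28,41); WM=34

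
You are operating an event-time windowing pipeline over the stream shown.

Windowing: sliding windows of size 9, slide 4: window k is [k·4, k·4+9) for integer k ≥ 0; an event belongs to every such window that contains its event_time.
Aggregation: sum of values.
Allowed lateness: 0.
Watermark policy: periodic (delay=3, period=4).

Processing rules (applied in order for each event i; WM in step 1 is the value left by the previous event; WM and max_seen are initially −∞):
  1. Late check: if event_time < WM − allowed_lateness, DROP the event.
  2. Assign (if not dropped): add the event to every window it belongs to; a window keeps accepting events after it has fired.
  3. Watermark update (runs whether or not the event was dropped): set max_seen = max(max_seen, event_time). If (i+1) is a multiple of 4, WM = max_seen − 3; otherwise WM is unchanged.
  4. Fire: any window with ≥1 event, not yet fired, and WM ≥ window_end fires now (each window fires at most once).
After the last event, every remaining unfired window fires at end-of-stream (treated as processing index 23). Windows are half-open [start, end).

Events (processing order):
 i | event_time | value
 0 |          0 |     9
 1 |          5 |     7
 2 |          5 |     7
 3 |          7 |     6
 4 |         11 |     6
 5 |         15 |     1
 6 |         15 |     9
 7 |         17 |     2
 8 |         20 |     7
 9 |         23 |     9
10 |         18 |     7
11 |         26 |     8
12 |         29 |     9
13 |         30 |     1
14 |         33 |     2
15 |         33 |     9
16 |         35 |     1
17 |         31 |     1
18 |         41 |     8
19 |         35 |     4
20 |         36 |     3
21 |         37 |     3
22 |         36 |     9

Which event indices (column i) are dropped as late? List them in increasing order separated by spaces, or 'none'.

i=0 t=0 v=9: → [0,9); WM=−∞
i=1 t=5 v=7: → [4,13),[0,9); WM=−∞
i=2 t=5 v=7: → [4,13),[0,9); WM=−∞
i=3 t=7 v=6: → [4,13),[0,9); WM=4
i=4 t=11 v=6: → [8,17),[4,13); WM=4
i=5 t=15 v=1: → [12,21),[8,17); WM=4
i=6 t=15 v=9: → [12,21),[8,17); WM=4
i=7 t=17 v=2: → [16,25),[12,21); WM=14; [0,9) fires=29 [4,13) fires=26
i=8 t=20 v=7: → [20,29),[16,25),[12,21); WM=14
i=9 t=23 v=9: → [20,29),[16,25); WM=14
i=10 t=18 v=7: → [16,25),[12,21); WM=14
i=11 t=26 v=8: → [24,33),[20,29); WM=23; [8,17) fires=16 [12,21) fires=26
i=12 t=29 v=9: → [28,37),[24,33); WM=23
i=13 t=30 v=1: → [28,37),[24,33); WM=23
i=14 t=33 v=2: → [32,41),[28,37); WM=23
i=15 t=33 v=9: → [32,41),[28,37); WM=30; [16,25) fires=25 [20,29) fires=24
i=16 t=35 v=1: → [32,41),[28,37); WM=30
i=17 t=31 v=1: → [28,37),[24,33); WM=30
i=18 t=41 v=8: → [40,49),[36,45); WM=30
i=19 t=35 v=4: → [32,41),[28,37); WM=38; [24,33) fires=19 [28,37) fires=27
i=20 t=36 v=3: DROP (t<38-0); WM=38
i=21 t=37 v=3: DROP (t<38-0); WM=38
i=22 t=36 v=9: DROP (t<38-0); WM=38

20 21 22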